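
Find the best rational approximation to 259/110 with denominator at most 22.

40/17

Expand x = 259/110 as a continued fraction with the Euclidean algorithm:
  259 = 2*110 + 39, so a_0 = 2.
  110 = 2*39 + 32, so a_1 = 2.
  39 = 1*32 + 7, so a_2 = 1.
  32 = 4*7 + 4, so a_3 = 4.
  7 = 1*4 + 3, so a_4 = 1.
  4 = 1*3 + 1, so a_5 = 1.
  3 = 3*1 + 0, so a_6 = 3.
so x = [2; 2, 1, 4, 1, 1, 3].
Convergents (p_i = a_i*p_{i-1} + p_{i-2}, q_i = a_i*q_{i-1} + q_{i-2} with p_{-2}=0, p_{-1}=1, q_{-2}=1, q_{-1}=0), until the denominator exceeds 22:
  i=0: a_0=2, p_0 = 2*1 + 0 = 2, q_0 = 2*0 + 1 = 1.
  i=1: a_1=2, p_1 = 2*2 + 1 = 5, q_1 = 2*1 + 0 = 2.
  i=2: a_2=1, p_2 = 1*5 + 2 = 7, q_2 = 1*2 + 1 = 3.
  i=3: a_3=4, p_3 = 4*7 + 5 = 33, q_3 = 4*3 + 2 = 14.
  i=4: a_4=1, p_4 = 1*33 + 7 = 40, q_4 = 1*14 + 3 = 17.
  i=5: a_5=1, p_5 = 1*40 + 33 = 73, q_5 = 1*17 + 14 = 31.
q_5 = 31 > 22, so the last convergent with denominator <= 22 is p_4/q_4 = 40/17.
The closest fraction with denominator <= 22 is either p_4/q_4 or the intermediate fraction (k*p_4 + p_3)/(k*q_4 + q_3) with the largest k >= 1 whose denominator stays <= 22; these approach x as k grows, and every other convergent or intermediate fraction in range is farther away.
Largest k: floor((22 - q_3)/q_4) = floor((22 - 14)/17) = 0.
Since k = 0, no intermediate fraction beyond p_4/q_4 has denominator <= 22, so the convergent 40/17 is the closest (its error is |259*17 - 40*110|/(110*17) = 3/1870).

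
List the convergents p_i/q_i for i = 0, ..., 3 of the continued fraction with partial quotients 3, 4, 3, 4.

3/1, 13/4, 42/13, 181/56

Using the convergent recurrence p_i = a_i*p_{i-1} + p_{i-2}, q_i = a_i*q_{i-1} + q_{i-2} with p_{-2}=0, p_{-1}=1, q_{-2}=1, q_{-1}=0:
  i=0: a_0=3, p_0 = 3*1 + 0 = 3, q_0 = 3*0 + 1 = 1.
  i=1: a_1=4, p_1 = 4*3 + 1 = 13, q_1 = 4*1 + 0 = 4.
  i=2: a_2=3, p_2 = 3*13 + 3 = 42, q_2 = 3*4 + 1 = 13.
  i=3: a_3=4, p_3 = 4*42 + 13 = 181, q_3 = 4*13 + 4 = 56.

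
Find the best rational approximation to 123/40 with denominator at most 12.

37/12

Expand x = 123/40 as a continued fraction with the Euclidean algorithm:
  123 = 3*40 + 3, so a_0 = 3.
  40 = 13*3 + 1, so a_1 = 13.
  3 = 3*1 + 0, so a_2 = 3.
so x = [3; 13, 3].
Convergents (p_i = a_i*p_{i-1} + p_{i-2}, q_i = a_i*q_{i-1} + q_{i-2} with p_{-2}=0, p_{-1}=1, q_{-2}=1, q_{-1}=0), until the denominator exceeds 12:
  i=0: a_0=3, p_0 = 3*1 + 0 = 3, q_0 = 3*0 + 1 = 1.
  i=1: a_1=13, p_1 = 13*3 + 1 = 40, q_1 = 13*1 + 0 = 13.
q_1 = 13 > 12, so the last convergent with denominator <= 12 is p_0/q_0 = 3/1.
The closest fraction with denominator <= 12 is either p_0/q_0 or the intermediate fraction (k*p_0 + p_{-1})/(k*q_0 + q_{-1}) with the largest k >= 1 whose denominator stays <= 12; these approach x as k grows, and every other convergent or intermediate fraction in range is farther away.
Largest k: floor((12 - q_{-1})/q_0) = floor((12 - 0)/1) = 12 (using the seeds p_{-1} = 1, q_{-1} = 0).
That gives (12*3 + 1)/(12*1 + 0) = 37/12.
Compare the errors: |x - 3/1| = |123*1 - 3*40|/(40*1) = 3/40, and |x - 37/12| = |123*12 - 37*40|/(40*12) = 4/480.
Cross-multiplying, 4*40 = 160 < 1440 = 3*480, so 4/480 is smaller: the intermediate fraction 37/12 is closer to x than 3/1.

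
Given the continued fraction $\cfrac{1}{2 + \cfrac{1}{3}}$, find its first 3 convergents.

0/1, 1/2, 3/7

Using the convergent recurrence p_i = a_i*p_{i-1} + p_{i-2}, q_i = a_i*q_{i-1} + q_{i-2} with p_{-2}=0, p_{-1}=1, q_{-2}=1, q_{-1}=0:
  i=0: a_0=0, p_0 = 0*1 + 0 = 0, q_0 = 0*0 + 1 = 1.
  i=1: a_1=2, p_1 = 2*0 + 1 = 1, q_1 = 2*1 + 0 = 2.
  i=2: a_2=3, p_2 = 3*1 + 0 = 3, q_2 = 3*2 + 1 = 7.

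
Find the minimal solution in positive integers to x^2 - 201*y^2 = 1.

First expand sqrt(201) as a continued fraction. With x_i = (sqrt(201) + m_i)/d_i and (m_0, d_0) = (0, 1): a_0 = floor(sqrt(201)) = 14, since 14^2 = 196 <= 201 < 225 = 15^2.
Iterate m_{i+1} = d_i*a_i - m_i, d_{i+1} = (201 - m_{i+1}^2)/d_i, a_{i+1} = floor((a_0 + m_{i+1})/d_{i+1}):
  m_1 = 1*14 - 0 = 14, d_1 = (201 - 14^2)/1 = 5/1 = 5, a_1 = floor((14 + 14)/5) = 5.
  m_2 = 5*5 - 14 = 11, d_2 = (201 - 11^2)/5 = 80/5 = 16, a_2 = floor((14 + 11)/16) = 1.
  m_3 = 16*1 - 11 = 5, d_3 = (201 - 5^2)/16 = 176/16 = 11, a_3 = floor((14 + 5)/11) = 1.
  m_4 = 11*1 - 5 = 6, d_4 = (201 - 6^2)/11 = 165/11 = 15, a_4 = floor((14 + 6)/15) = 1.
  m_5 = 15*1 - 6 = 9, d_5 = (201 - 9^2)/15 = 120/15 = 8, a_5 = floor((14 + 9)/8) = 2.
  m_6 = 8*2 - 9 = 7, d_6 = (201 - 7^2)/8 = 152/8 = 19, a_6 = floor((14 + 7)/19) = 1.
  m_7 = 19*1 - 7 = 12, d_7 = (201 - 12^2)/19 = 57/19 = 3, a_7 = floor((14 + 12)/3) = 8.
  m_8 = 3*8 - 12 = 12, d_8 = (201 - 12^2)/3 = 57/3 = 19, a_8 = floor((14 + 12)/19) = 1.
  m_9 = 19*1 - 12 = 7, d_9 = (201 - 7^2)/19 = 152/19 = 8, a_9 = floor((14 + 7)/8) = 2.
  m_10 = 8*2 - 7 = 9, d_10 = (201 - 9^2)/8 = 120/8 = 15, a_10 = floor((14 + 9)/15) = 1.
  m_11 = 15*1 - 9 = 6, d_11 = (201 - 6^2)/15 = 165/15 = 11, a_11 = floor((14 + 6)/11) = 1.
  m_12 = 11*1 - 6 = 5, d_12 = (201 - 5^2)/11 = 176/11 = 16, a_12 = floor((14 + 5)/16) = 1.
  m_13 = 16*1 - 5 = 11, d_13 = (201 - 11^2)/16 = 80/16 = 5, a_13 = floor((14 + 11)/5) = 5.
  m_14 = 5*5 - 11 = 14, d_14 = (201 - 14^2)/5 = 5/5 = 1, a_14 = floor((14 + 14)/1) = 28.
  m_15 = 1*28 - 14 = 14, d_15 = (201 - 14^2)/1 = 5/1 = 5: (m_15, d_15) = (m_1, d_1) = (14, 5), so from here the quotients repeat a_1, ..., a_14; the period length is 14.
So sqrt(201) = [14; (5, 1, 1, 1, 2, 1, 8, 1, 2, 1, 1, 1, 5, 28)] with period length k = 14.
k is even, so the fundamental solution of x^2 - 201y^2 = 1 is (p_{k-1}, q_{k-1}) = (p_13, q_13); compute convergents through index 13.
Convergents (p_i = a_i*p_{i-1} + p_{i-2}, q_i = a_i*q_{i-1} + q_{i-2} with p_{-2}=0, p_{-1}=1, q_{-2}=1, q_{-1}=0):
  i=0: a_0=14, p_0 = 14*1 + 0 = 14, q_0 = 14*0 + 1 = 1.
  i=1: a_1=5, p_1 = 5*14 + 1 = 71, q_1 = 5*1 + 0 = 5.
  i=2: a_2=1, p_2 = 1*71 + 14 = 85, q_2 = 1*5 + 1 = 6.
  i=3: a_3=1, p_3 = 1*85 + 71 = 156, q_3 = 1*6 + 5 = 11.
  i=4: a_4=1, p_4 = 1*156 + 85 = 241, q_4 = 1*11 + 6 = 17.
  i=5: a_5=2, p_5 = 2*241 + 156 = 638, q_5 = 2*17 + 11 = 45.
  i=6: a_6=1, p_6 = 1*638 + 241 = 879, q_6 = 1*45 + 17 = 62.
  i=7: a_7=8, p_7 = 8*879 + 638 = 7670, q_7 = 8*62 + 45 = 541.
  i=8: a_8=1, p_8 = 1*7670 + 879 = 8549, q_8 = 1*541 + 62 = 603.
  i=9: a_9=2, p_9 = 2*8549 + 7670 = 24768, q_9 = 2*603 + 541 = 1747.
  i=10: a_10=1, p_10 = 1*24768 + 8549 = 33317, q_10 = 1*1747 + 603 = 2350.
  i=11: a_11=1, p_11 = 1*33317 + 24768 = 58085, q_11 = 1*2350 + 1747 = 4097.
  i=12: a_12=1, p_12 = 1*58085 + 33317 = 91402, q_12 = 1*4097 + 2350 = 6447.
  i=13: a_13=5, p_13 = 5*91402 + 58085 = 515095, q_13 = 5*6447 + 4097 = 36332.
Check: 515095^2 - 201*36332^2 = 265322859025 - 265322859024 = 1, so (x, y) = (515095, 36332) solves the equation, and by the theorem it is the least positive solution.

(x, y) = (515095, 36332)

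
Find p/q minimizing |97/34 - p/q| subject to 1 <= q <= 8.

Expand x = 97/34 as a continued fraction with the Euclidean algorithm:
  97 = 2*34 + 29, so a_0 = 2.
  34 = 1*29 + 5, so a_1 = 1.
  29 = 5*5 + 4, so a_2 = 5.
  5 = 1*4 + 1, so a_3 = 1.
  4 = 4*1 + 0, so a_4 = 4.
so x = [2; 1, 5, 1, 4].
Convergents (p_i = a_i*p_{i-1} + p_{i-2}, q_i = a_i*q_{i-1} + q_{i-2} with p_{-2}=0, p_{-1}=1, q_{-2}=1, q_{-1}=0), until the denominator exceeds 8:
  i=0: a_0=2, p_0 = 2*1 + 0 = 2, q_0 = 2*0 + 1 = 1.
  i=1: a_1=1, p_1 = 1*2 + 1 = 3, q_1 = 1*1 + 0 = 1.
  i=2: a_2=5, p_2 = 5*3 + 2 = 17, q_2 = 5*1 + 1 = 6.
  i=3: a_3=1, p_3 = 1*17 + 3 = 20, q_3 = 1*6 + 1 = 7.
  i=4: a_4=4, p_4 = 4*20 + 17 = 97, q_4 = 4*7 + 6 = 34.
q_4 = 34 > 8, so the last convergent with denominator <= 8 is p_3/q_3 = 20/7.
The closest fraction with denominator <= 8 is either p_3/q_3 or the intermediate fraction (k*p_3 + p_2)/(k*q_3 + q_2) with the largest k >= 1 whose denominator stays <= 8; these approach x as k grows, and every other convergent or intermediate fraction in range is farther away.
Largest k: floor((8 - q_2)/q_3) = floor((8 - 6)/7) = 0.
Since k = 0, no intermediate fraction beyond p_3/q_3 has denominator <= 8, so the convergent 20/7 is the closest (its error is |97*7 - 20*34|/(34*7) = 1/238).

20/7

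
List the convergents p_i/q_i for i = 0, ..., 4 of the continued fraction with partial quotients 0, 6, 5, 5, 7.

Using the convergent recurrence p_i = a_i*p_{i-1} + p_{i-2}, q_i = a_i*q_{i-1} + q_{i-2} with p_{-2}=0, p_{-1}=1, q_{-2}=1, q_{-1}=0:
  i=0: a_0=0, p_0 = 0*1 + 0 = 0, q_0 = 0*0 + 1 = 1.
  i=1: a_1=6, p_1 = 6*0 + 1 = 1, q_1 = 6*1 + 0 = 6.
  i=2: a_2=5, p_2 = 5*1 + 0 = 5, q_2 = 5*6 + 1 = 31.
  i=3: a_3=5, p_3 = 5*5 + 1 = 26, q_3 = 5*31 + 6 = 161.
  i=4: a_4=7, p_4 = 7*26 + 5 = 187, q_4 = 7*161 + 31 = 1158.

0/1, 1/6, 5/31, 26/161, 187/1158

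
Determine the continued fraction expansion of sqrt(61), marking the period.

[7; (1, 4, 3, 1, 2, 2, 1, 3, 4, 1, 14)]

Write x_i = (sqrt(61) + m_i)/d_i with (m_0, d_0) = (0, 1). a_0 = floor(sqrt(61)) = 7, since 7^2 = 49 <= 61 < 64 = 8^2.
Iterate m_{i+1} = d_i*a_i - m_i, d_{i+1} = (61 - m_{i+1}^2)/d_i, a_{i+1} = floor((a_0 + m_{i+1})/d_{i+1}):
  m_1 = 1*7 - 0 = 7, d_1 = (61 - 7^2)/1 = 12/1 = 12, a_1 = floor((7 + 7)/12) = 1.
  m_2 = 12*1 - 7 = 5, d_2 = (61 - 5^2)/12 = 36/12 = 3, a_2 = floor((7 + 5)/3) = 4.
  m_3 = 3*4 - 5 = 7, d_3 = (61 - 7^2)/3 = 12/3 = 4, a_3 = floor((7 + 7)/4) = 3.
  m_4 = 4*3 - 7 = 5, d_4 = (61 - 5^2)/4 = 36/4 = 9, a_4 = floor((7 + 5)/9) = 1.
  m_5 = 9*1 - 5 = 4, d_5 = (61 - 4^2)/9 = 45/9 = 5, a_5 = floor((7 + 4)/5) = 2.
  m_6 = 5*2 - 4 = 6, d_6 = (61 - 6^2)/5 = 25/5 = 5, a_6 = floor((7 + 6)/5) = 2.
  m_7 = 5*2 - 6 = 4, d_7 = (61 - 4^2)/5 = 45/5 = 9, a_7 = floor((7 + 4)/9) = 1.
  m_8 = 9*1 - 4 = 5, d_8 = (61 - 5^2)/9 = 36/9 = 4, a_8 = floor((7 + 5)/4) = 3.
  m_9 = 4*3 - 5 = 7, d_9 = (61 - 7^2)/4 = 12/4 = 3, a_9 = floor((7 + 7)/3) = 4.
  m_10 = 3*4 - 7 = 5, d_10 = (61 - 5^2)/3 = 36/3 = 12, a_10 = floor((7 + 5)/12) = 1.
  m_11 = 12*1 - 5 = 7, d_11 = (61 - 7^2)/12 = 12/12 = 1, a_11 = floor((7 + 7)/1) = 14.
  m_12 = 1*14 - 7 = 7, d_12 = (61 - 7^2)/1 = 12/1 = 12: (m_12, d_12) = (m_1, d_1) = (7, 12), so from here the quotients repeat a_1, ..., a_11; the period length is 11.
Hence the expansion of sqrt(61) is a_0 = 7 followed by the repeating block 1, 4, 3, 1, 2, 2, 1, 3, 4, 1, 14 (period 11).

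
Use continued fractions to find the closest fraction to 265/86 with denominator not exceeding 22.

Expand x = 265/86 as a continued fraction with the Euclidean algorithm:
  265 = 3*86 + 7, so a_0 = 3.
  86 = 12*7 + 2, so a_1 = 12.
  7 = 3*2 + 1, so a_2 = 3.
  2 = 2*1 + 0, so a_3 = 2.
so x = [3; 12, 3, 2].
Convergents (p_i = a_i*p_{i-1} + p_{i-2}, q_i = a_i*q_{i-1} + q_{i-2} with p_{-2}=0, p_{-1}=1, q_{-2}=1, q_{-1}=0), until the denominator exceeds 22:
  i=0: a_0=3, p_0 = 3*1 + 0 = 3, q_0 = 3*0 + 1 = 1.
  i=1: a_1=12, p_1 = 12*3 + 1 = 37, q_1 = 12*1 + 0 = 12.
  i=2: a_2=3, p_2 = 3*37 + 3 = 114, q_2 = 3*12 + 1 = 37.
q_2 = 37 > 22, so the last convergent with denominator <= 22 is p_1/q_1 = 37/12.
The closest fraction with denominator <= 22 is either p_1/q_1 or the intermediate fraction (k*p_1 + p_0)/(k*q_1 + q_0) with the largest k >= 1 whose denominator stays <= 22; these approach x as k grows, and every other convergent or intermediate fraction in range is farther away.
Largest k: floor((22 - q_0)/q_1) = floor((22 - 1)/12) = 1.
That gives (1*37 + 3)/(1*12 + 1) = 40/13.
Compare the errors: |x - 37/12| = |265*12 - 37*86|/(86*12) = 2/1032, and |x - 40/13| = |265*13 - 40*86|/(86*13) = 5/1118.
Cross-multiplying, 2*1118 = 2236 < 5160 = 5*1032, so 2/1032 is smaller: the convergent 37/12 is closer to x than 40/13.

37/12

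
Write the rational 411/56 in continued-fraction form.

[7; 2, 1, 18]

Run the Euclidean algorithm on 411 and 56; the successive quotients are the partial quotients a_0, a_1, ... (each step inverts the fractional part left over by the previous one):
  411 = 7*56 + 19, so a_0 = 7.
  56 = 2*19 + 18, so a_1 = 2.
  19 = 1*18 + 1, so a_2 = 1.
  18 = 18*1 + 0, so a_3 = 18.
The remainder reaches 0 after 4 divisions, so the expansion has 4 partial quotients, read off in order.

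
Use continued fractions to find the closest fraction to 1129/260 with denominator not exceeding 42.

Expand x = 1129/260 as a continued fraction with the Euclidean algorithm:
  1129 = 4*260 + 89, so a_0 = 4.
  260 = 2*89 + 82, so a_1 = 2.
  89 = 1*82 + 7, so a_2 = 1.
  82 = 11*7 + 5, so a_3 = 11.
  7 = 1*5 + 2, so a_4 = 1.
  5 = 2*2 + 1, so a_5 = 2.
  2 = 2*1 + 0, so a_6 = 2.
so x = [4; 2, 1, 11, 1, 2, 2].
Convergents (p_i = a_i*p_{i-1} + p_{i-2}, q_i = a_i*q_{i-1} + q_{i-2} with p_{-2}=0, p_{-1}=1, q_{-2}=1, q_{-1}=0), until the denominator exceeds 42:
  i=0: a_0=4, p_0 = 4*1 + 0 = 4, q_0 = 4*0 + 1 = 1.
  i=1: a_1=2, p_1 = 2*4 + 1 = 9, q_1 = 2*1 + 0 = 2.
  i=2: a_2=1, p_2 = 1*9 + 4 = 13, q_2 = 1*2 + 1 = 3.
  i=3: a_3=11, p_3 = 11*13 + 9 = 152, q_3 = 11*3 + 2 = 35.
  i=4: a_4=1, p_4 = 1*152 + 13 = 165, q_4 = 1*35 + 3 = 38.
  i=5: a_5=2, p_5 = 2*165 + 152 = 482, q_5 = 2*38 + 35 = 111.
q_5 = 111 > 42, so the last convergent with denominator <= 42 is p_4/q_4 = 165/38.
The closest fraction with denominator <= 42 is either p_4/q_4 or the intermediate fraction (k*p_4 + p_3)/(k*q_4 + q_3) with the largest k >= 1 whose denominator stays <= 42; these approach x as k grows, and every other convergent or intermediate fraction in range is farther away.
Largest k: floor((42 - q_3)/q_4) = floor((42 - 35)/38) = 0.
Since k = 0, no intermediate fraction beyond p_4/q_4 has denominator <= 42, so the convergent 165/38 is the closest (its error is |1129*38 - 165*260|/(260*38) = 2/9880).

165/38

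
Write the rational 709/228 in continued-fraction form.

Run the Euclidean algorithm on 709 and 228; the successive quotients are the partial quotients a_0, a_1, ... (each step inverts the fractional part left over by the previous one):
  709 = 3*228 + 25, so a_0 = 3.
  228 = 9*25 + 3, so a_1 = 9.
  25 = 8*3 + 1, so a_2 = 8.
  3 = 3*1 + 0, so a_3 = 3.
The remainder reaches 0 after 4 divisions, so the expansion has 4 partial quotients, read off in order.

[3; 9, 8, 3]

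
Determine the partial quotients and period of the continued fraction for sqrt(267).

Write x_i = (sqrt(267) + m_i)/d_i with (m_0, d_0) = (0, 1). a_0 = floor(sqrt(267)) = 16, since 16^2 = 256 <= 267 < 289 = 17^2.
Iterate m_{i+1} = d_i*a_i - m_i, d_{i+1} = (267 - m_{i+1}^2)/d_i, a_{i+1} = floor((a_0 + m_{i+1})/d_{i+1}):
  m_1 = 1*16 - 0 = 16, d_1 = (267 - 16^2)/1 = 11/1 = 11, a_1 = floor((16 + 16)/11) = 2.
  m_2 = 11*2 - 16 = 6, d_2 = (267 - 6^2)/11 = 231/11 = 21, a_2 = floor((16 + 6)/21) = 1.
  m_3 = 21*1 - 6 = 15, d_3 = (267 - 15^2)/21 = 42/21 = 2, a_3 = floor((16 + 15)/2) = 15.
  m_4 = 2*15 - 15 = 15, d_4 = (267 - 15^2)/2 = 42/2 = 21, a_4 = floor((16 + 15)/21) = 1.
  m_5 = 21*1 - 15 = 6, d_5 = (267 - 6^2)/21 = 231/21 = 11, a_5 = floor((16 + 6)/11) = 2.
  m_6 = 11*2 - 6 = 16, d_6 = (267 - 16^2)/11 = 11/11 = 1, a_6 = floor((16 + 16)/1) = 32.
  m_7 = 1*32 - 16 = 16, d_7 = (267 - 16^2)/1 = 11/1 = 11: (m_7, d_7) = (m_1, d_1) = (16, 11), so from here the quotients repeat a_1, ..., a_6; the period length is 6.
Hence the expansion of sqrt(267) is a_0 = 16 followed by the repeating block 2, 1, 15, 1, 2, 32 (period 6).

[16; (2, 1, 15, 1, 2, 32)]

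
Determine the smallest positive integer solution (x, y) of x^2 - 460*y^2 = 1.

(x, y) = (2535751, 118230)

First expand sqrt(460) as a continued fraction. With x_i = (sqrt(460) + m_i)/d_i and (m_0, d_0) = (0, 1): a_0 = floor(sqrt(460)) = 21, since 21^2 = 441 <= 460 < 484 = 22^2.
Iterate m_{i+1} = d_i*a_i - m_i, d_{i+1} = (460 - m_{i+1}^2)/d_i, a_{i+1} = floor((a_0 + m_{i+1})/d_{i+1}):
  m_1 = 1*21 - 0 = 21, d_1 = (460 - 21^2)/1 = 19/1 = 19, a_1 = floor((21 + 21)/19) = 2.
  m_2 = 19*2 - 21 = 17, d_2 = (460 - 17^2)/19 = 171/19 = 9, a_2 = floor((21 + 17)/9) = 4.
  m_3 = 9*4 - 17 = 19, d_3 = (460 - 19^2)/9 = 99/9 = 11, a_3 = floor((21 + 19)/11) = 3.
  m_4 = 11*3 - 19 = 14, d_4 = (460 - 14^2)/11 = 264/11 = 24, a_4 = floor((21 + 14)/24) = 1.
  m_5 = 24*1 - 14 = 10, d_5 = (460 - 10^2)/24 = 360/24 = 15, a_5 = floor((21 + 10)/15) = 2.
  m_6 = 15*2 - 10 = 20, d_6 = (460 - 20^2)/15 = 60/15 = 4, a_6 = floor((21 + 20)/4) = 10.
  m_7 = 4*10 - 20 = 20, d_7 = (460 - 20^2)/4 = 60/4 = 15, a_7 = floor((21 + 20)/15) = 2.
  m_8 = 15*2 - 20 = 10, d_8 = (460 - 10^2)/15 = 360/15 = 24, a_8 = floor((21 + 10)/24) = 1.
  m_9 = 24*1 - 10 = 14, d_9 = (460 - 14^2)/24 = 264/24 = 11, a_9 = floor((21 + 14)/11) = 3.
  m_10 = 11*3 - 14 = 19, d_10 = (460 - 19^2)/11 = 99/11 = 9, a_10 = floor((21 + 19)/9) = 4.
  m_11 = 9*4 - 19 = 17, d_11 = (460 - 17^2)/9 = 171/9 = 19, a_11 = floor((21 + 17)/19) = 2.
  m_12 = 19*2 - 17 = 21, d_12 = (460 - 21^2)/19 = 19/19 = 1, a_12 = floor((21 + 21)/1) = 42.
  m_13 = 1*42 - 21 = 21, d_13 = (460 - 21^2)/1 = 19/1 = 19: (m_13, d_13) = (m_1, d_1) = (21, 19), so from here the quotients repeat a_1, ..., a_12; the period length is 12.
So sqrt(460) = [21; (2, 4, 3, 1, 2, 10, 2, 1, 3, 4, 2, 42)] with period length k = 12.
k is even, so the fundamental solution of x^2 - 460y^2 = 1 is (p_{k-1}, q_{k-1}) = (p_11, q_11); compute convergents through index 11.
Convergents (p_i = a_i*p_{i-1} + p_{i-2}, q_i = a_i*q_{i-1} + q_{i-2} with p_{-2}=0, p_{-1}=1, q_{-2}=1, q_{-1}=0):
  i=0: a_0=21, p_0 = 21*1 + 0 = 21, q_0 = 21*0 + 1 = 1.
  i=1: a_1=2, p_1 = 2*21 + 1 = 43, q_1 = 2*1 + 0 = 2.
  i=2: a_2=4, p_2 = 4*43 + 21 = 193, q_2 = 4*2 + 1 = 9.
  i=3: a_3=3, p_3 = 3*193 + 43 = 622, q_3 = 3*9 + 2 = 29.
  i=4: a_4=1, p_4 = 1*622 + 193 = 815, q_4 = 1*29 + 9 = 38.
  i=5: a_5=2, p_5 = 2*815 + 622 = 2252, q_5 = 2*38 + 29 = 105.
  i=6: a_6=10, p_6 = 10*2252 + 815 = 23335, q_6 = 10*105 + 38 = 1088.
  i=7: a_7=2, p_7 = 2*23335 + 2252 = 48922, q_7 = 2*1088 + 105 = 2281.
  i=8: a_8=1, p_8 = 1*48922 + 23335 = 72257, q_8 = 1*2281 + 1088 = 3369.
  i=9: a_9=3, p_9 = 3*72257 + 48922 = 265693, q_9 = 3*3369 + 2281 = 12388.
  i=10: a_10=4, p_10 = 4*265693 + 72257 = 1135029, q_10 = 4*12388 + 3369 = 52921.
  i=11: a_11=2, p_11 = 2*1135029 + 265693 = 2535751, q_11 = 2*52921 + 12388 = 118230.
Check: 2535751^2 - 460*118230^2 = 6430033134001 - 6430033134000 = 1, so (x, y) = (2535751, 118230) solves the equation, and by the theorem it is the least positive solution.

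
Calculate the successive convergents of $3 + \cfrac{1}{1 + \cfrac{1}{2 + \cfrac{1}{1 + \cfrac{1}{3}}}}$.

Using the convergent recurrence p_i = a_i*p_{i-1} + p_{i-2}, q_i = a_i*q_{i-1} + q_{i-2} with p_{-2}=0, p_{-1}=1, q_{-2}=1, q_{-1}=0:
  i=0: a_0=3, p_0 = 3*1 + 0 = 3, q_0 = 3*0 + 1 = 1.
  i=1: a_1=1, p_1 = 1*3 + 1 = 4, q_1 = 1*1 + 0 = 1.
  i=2: a_2=2, p_2 = 2*4 + 3 = 11, q_2 = 2*1 + 1 = 3.
  i=3: a_3=1, p_3 = 1*11 + 4 = 15, q_3 = 1*3 + 1 = 4.
  i=4: a_4=3, p_4 = 3*15 + 11 = 56, q_4 = 3*4 + 3 = 15.

3/1, 4/1, 11/3, 15/4, 56/15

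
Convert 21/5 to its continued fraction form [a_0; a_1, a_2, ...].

Run the Euclidean algorithm on 21 and 5; the successive quotients are the partial quotients a_0, a_1, ... (each step inverts the fractional part left over by the previous one):
  21 = 4*5 + 1, so a_0 = 4.
  5 = 5*1 + 0, so a_1 = 5.
The remainder reaches 0 after 2 divisions, so the expansion has 2 partial quotients, read off in order.

[4; 5]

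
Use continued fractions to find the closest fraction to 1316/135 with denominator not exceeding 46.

Expand x = 1316/135 as a continued fraction with the Euclidean algorithm:
  1316 = 9*135 + 101, so a_0 = 9.
  135 = 1*101 + 34, so a_1 = 1.
  101 = 2*34 + 33, so a_2 = 2.
  34 = 1*33 + 1, so a_3 = 1.
  33 = 33*1 + 0, so a_4 = 33.
so x = [9; 1, 2, 1, 33].
Convergents (p_i = a_i*p_{i-1} + p_{i-2}, q_i = a_i*q_{i-1} + q_{i-2} with p_{-2}=0, p_{-1}=1, q_{-2}=1, q_{-1}=0), until the denominator exceeds 46:
  i=0: a_0=9, p_0 = 9*1 + 0 = 9, q_0 = 9*0 + 1 = 1.
  i=1: a_1=1, p_1 = 1*9 + 1 = 10, q_1 = 1*1 + 0 = 1.
  i=2: a_2=2, p_2 = 2*10 + 9 = 29, q_2 = 2*1 + 1 = 3.
  i=3: a_3=1, p_3 = 1*29 + 10 = 39, q_3 = 1*3 + 1 = 4.
  i=4: a_4=33, p_4 = 33*39 + 29 = 1316, q_4 = 33*4 + 3 = 135.
q_4 = 135 > 46, so the last convergent with denominator <= 46 is p_3/q_3 = 39/4.
The closest fraction with denominator <= 46 is either p_3/q_3 or the intermediate fraction (k*p_3 + p_2)/(k*q_3 + q_2) with the largest k >= 1 whose denominator stays <= 46; these approach x as k grows, and every other convergent or intermediate fraction in range is farther away.
Largest k: floor((46 - q_2)/q_3) = floor((46 - 3)/4) = 10.
That gives (10*39 + 29)/(10*4 + 3) = 419/43.
Compare the errors: |x - 39/4| = |1316*4 - 39*135|/(135*4) = 1/540, and |x - 419/43| = |1316*43 - 419*135|/(135*43) = 23/5805.
Cross-multiplying, 1*5805 = 5805 < 12420 = 23*540, so 1/540 is smaller: the convergent 39/4 is closer to x than 419/43.

39/4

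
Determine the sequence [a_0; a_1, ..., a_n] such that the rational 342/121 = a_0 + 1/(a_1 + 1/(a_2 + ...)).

[2; 1, 4, 1, 3, 5]

Run the Euclidean algorithm on 342 and 121; the successive quotients are the partial quotients a_0, a_1, ... (each step inverts the fractional part left over by the previous one):
  342 = 2*121 + 100, so a_0 = 2.
  121 = 1*100 + 21, so a_1 = 1.
  100 = 4*21 + 16, so a_2 = 4.
  21 = 1*16 + 5, so a_3 = 1.
  16 = 3*5 + 1, so a_4 = 3.
  5 = 5*1 + 0, so a_5 = 5.
The remainder reaches 0 after 6 divisions, so the expansion has 6 partial quotients, read off in order.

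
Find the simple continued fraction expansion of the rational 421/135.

Run the Euclidean algorithm on 421 and 135; the successive quotients are the partial quotients a_0, a_1, ... (each step inverts the fractional part left over by the previous one):
  421 = 3*135 + 16, so a_0 = 3.
  135 = 8*16 + 7, so a_1 = 8.
  16 = 2*7 + 2, so a_2 = 2.
  7 = 3*2 + 1, so a_3 = 3.
  2 = 2*1 + 0, so a_4 = 2.
The remainder reaches 0 after 5 divisions, so the expansion has 5 partial quotients, read off in order.

[3; 8, 2, 3, 2]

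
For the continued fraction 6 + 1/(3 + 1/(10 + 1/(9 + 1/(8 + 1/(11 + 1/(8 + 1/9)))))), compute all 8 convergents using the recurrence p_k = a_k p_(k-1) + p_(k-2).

6/1, 19/3, 196/31, 1783/282, 14460/2287, 160843/25439, 1301204/205799, 11871679/1877630

Using the convergent recurrence p_i = a_i*p_{i-1} + p_{i-2}, q_i = a_i*q_{i-1} + q_{i-2} with p_{-2}=0, p_{-1}=1, q_{-2}=1, q_{-1}=0:
  i=0: a_0=6, p_0 = 6*1 + 0 = 6, q_0 = 6*0 + 1 = 1.
  i=1: a_1=3, p_1 = 3*6 + 1 = 19, q_1 = 3*1 + 0 = 3.
  i=2: a_2=10, p_2 = 10*19 + 6 = 196, q_2 = 10*3 + 1 = 31.
  i=3: a_3=9, p_3 = 9*196 + 19 = 1783, q_3 = 9*31 + 3 = 282.
  i=4: a_4=8, p_4 = 8*1783 + 196 = 14460, q_4 = 8*282 + 31 = 2287.
  i=5: a_5=11, p_5 = 11*14460 + 1783 = 160843, q_5 = 11*2287 + 282 = 25439.
  i=6: a_6=8, p_6 = 8*160843 + 14460 = 1301204, q_6 = 8*25439 + 2287 = 205799.
  i=7: a_7=9, p_7 = 9*1301204 + 160843 = 11871679, q_7 = 9*205799 + 25439 = 1877630.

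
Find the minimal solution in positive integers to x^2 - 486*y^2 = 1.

First expand sqrt(486) as a continued fraction. With x_i = (sqrt(486) + m_i)/d_i and (m_0, d_0) = (0, 1): a_0 = floor(sqrt(486)) = 22, since 22^2 = 484 <= 486 < 529 = 23^2.
Iterate m_{i+1} = d_i*a_i - m_i, d_{i+1} = (486 - m_{i+1}^2)/d_i, a_{i+1} = floor((a_0 + m_{i+1})/d_{i+1}):
  m_1 = 1*22 - 0 = 22, d_1 = (486 - 22^2)/1 = 2/1 = 2, a_1 = floor((22 + 22)/2) = 22.
  m_2 = 2*22 - 22 = 22, d_2 = (486 - 22^2)/2 = 2/2 = 1, a_2 = floor((22 + 22)/1) = 44.
  m_3 = 1*44 - 22 = 22, d_3 = (486 - 22^2)/1 = 2/1 = 2: (m_3, d_3) = (m_1, d_1) = (22, 2), so from here the quotients repeat a_1, a_2; the period length is 2.
So sqrt(486) = [22; (22, 44)] with period length k = 2.
k is even, so the fundamental solution of x^2 - 486y^2 = 1 is (p_{k-1}, q_{k-1}) = (p_1, q_1); compute convergents through index 1.
Convergents (p_i = a_i*p_{i-1} + p_{i-2}, q_i = a_i*q_{i-1} + q_{i-2} with p_{-2}=0, p_{-1}=1, q_{-2}=1, q_{-1}=0):
  i=0: a_0=22, p_0 = 22*1 + 0 = 22, q_0 = 22*0 + 1 = 1.
  i=1: a_1=22, p_1 = 22*22 + 1 = 485, q_1 = 22*1 + 0 = 22.
Check: 485^2 - 486*22^2 = 235225 - 235224 = 1, so (x, y) = (485, 22) solves the equation, and by the theorem it is the least positive solution.

(x, y) = (485, 22)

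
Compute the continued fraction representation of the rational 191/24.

[7; 1, 23]

Run the Euclidean algorithm on 191 and 24; the successive quotients are the partial quotients a_0, a_1, ... (each step inverts the fractional part left over by the previous one):
  191 = 7*24 + 23, so a_0 = 7.
  24 = 1*23 + 1, so a_1 = 1.
  23 = 23*1 + 0, so a_2 = 23.
The remainder reaches 0 after 3 divisions, so the expansion has 3 partial quotients, read off in order.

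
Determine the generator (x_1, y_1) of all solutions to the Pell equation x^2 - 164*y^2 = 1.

First expand sqrt(164) as a continued fraction. With x_i = (sqrt(164) + m_i)/d_i and (m_0, d_0) = (0, 1): a_0 = floor(sqrt(164)) = 12, since 12^2 = 144 <= 164 < 169 = 13^2.
Iterate m_{i+1} = d_i*a_i - m_i, d_{i+1} = (164 - m_{i+1}^2)/d_i, a_{i+1} = floor((a_0 + m_{i+1})/d_{i+1}):
  m_1 = 1*12 - 0 = 12, d_1 = (164 - 12^2)/1 = 20/1 = 20, a_1 = floor((12 + 12)/20) = 1.
  m_2 = 20*1 - 12 = 8, d_2 = (164 - 8^2)/20 = 100/20 = 5, a_2 = floor((12 + 8)/5) = 4.
  m_3 = 5*4 - 8 = 12, d_3 = (164 - 12^2)/5 = 20/5 = 4, a_3 = floor((12 + 12)/4) = 6.
  m_4 = 4*6 - 12 = 12, d_4 = (164 - 12^2)/4 = 20/4 = 5, a_4 = floor((12 + 12)/5) = 4.
  m_5 = 5*4 - 12 = 8, d_5 = (164 - 8^2)/5 = 100/5 = 20, a_5 = floor((12 + 8)/20) = 1.
  m_6 = 20*1 - 8 = 12, d_6 = (164 - 12^2)/20 = 20/20 = 1, a_6 = floor((12 + 12)/1) = 24.
  m_7 = 1*24 - 12 = 12, d_7 = (164 - 12^2)/1 = 20/1 = 20: (m_7, d_7) = (m_1, d_1) = (12, 20), so from here the quotients repeat a_1, ..., a_6; the period length is 6.
So sqrt(164) = [12; (1, 4, 6, 4, 1, 24)] with period length k = 6.
k is even, so the fundamental solution of x^2 - 164y^2 = 1 is (p_{k-1}, q_{k-1}) = (p_5, q_5); compute convergents through index 5.
Convergents (p_i = a_i*p_{i-1} + p_{i-2}, q_i = a_i*q_{i-1} + q_{i-2} with p_{-2}=0, p_{-1}=1, q_{-2}=1, q_{-1}=0):
  i=0: a_0=12, p_0 = 12*1 + 0 = 12, q_0 = 12*0 + 1 = 1.
  i=1: a_1=1, p_1 = 1*12 + 1 = 13, q_1 = 1*1 + 0 = 1.
  i=2: a_2=4, p_2 = 4*13 + 12 = 64, q_2 = 4*1 + 1 = 5.
  i=3: a_3=6, p_3 = 6*64 + 13 = 397, q_3 = 6*5 + 1 = 31.
  i=4: a_4=4, p_4 = 4*397 + 64 = 1652, q_4 = 4*31 + 5 = 129.
  i=5: a_5=1, p_5 = 1*1652 + 397 = 2049, q_5 = 1*129 + 31 = 160.
Check: 2049^2 - 164*160^2 = 4198401 - 4198400 = 1, so (x, y) = (2049, 160) solves the equation, and by the theorem it is the least positive solution.

(x, y) = (2049, 160)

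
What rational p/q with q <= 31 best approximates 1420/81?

Expand x = 1420/81 as a continued fraction with the Euclidean algorithm:
  1420 = 17*81 + 43, so a_0 = 17.
  81 = 1*43 + 38, so a_1 = 1.
  43 = 1*38 + 5, so a_2 = 1.
  38 = 7*5 + 3, so a_3 = 7.
  5 = 1*3 + 2, so a_4 = 1.
  3 = 1*2 + 1, so a_5 = 1.
  2 = 2*1 + 0, so a_6 = 2.
so x = [17; 1, 1, 7, 1, 1, 2].
Convergents (p_i = a_i*p_{i-1} + p_{i-2}, q_i = a_i*q_{i-1} + q_{i-2} with p_{-2}=0, p_{-1}=1, q_{-2}=1, q_{-1}=0), until the denominator exceeds 31:
  i=0: a_0=17, p_0 = 17*1 + 0 = 17, q_0 = 17*0 + 1 = 1.
  i=1: a_1=1, p_1 = 1*17 + 1 = 18, q_1 = 1*1 + 0 = 1.
  i=2: a_2=1, p_2 = 1*18 + 17 = 35, q_2 = 1*1 + 1 = 2.
  i=3: a_3=7, p_3 = 7*35 + 18 = 263, q_3 = 7*2 + 1 = 15.
  i=4: a_4=1, p_4 = 1*263 + 35 = 298, q_4 = 1*15 + 2 = 17.
  i=5: a_5=1, p_5 = 1*298 + 263 = 561, q_5 = 1*17 + 15 = 32.
q_5 = 32 > 31, so the last convergent with denominator <= 31 is p_4/q_4 = 298/17.
The closest fraction with denominator <= 31 is either p_4/q_4 or the intermediate fraction (k*p_4 + p_3)/(k*q_4 + q_3) with the largest k >= 1 whose denominator stays <= 31; these approach x as k grows, and every other convergent or intermediate fraction in range is farther away.
Largest k: floor((31 - q_3)/q_4) = floor((31 - 15)/17) = 0.
Since k = 0, no intermediate fraction beyond p_4/q_4 has denominator <= 31, so the convergent 298/17 is the closest (its error is |1420*17 - 298*81|/(81*17) = 2/1377).

298/17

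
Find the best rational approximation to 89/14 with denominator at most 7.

Expand x = 89/14 as a continued fraction with the Euclidean algorithm:
  89 = 6*14 + 5, so a_0 = 6.
  14 = 2*5 + 4, so a_1 = 2.
  5 = 1*4 + 1, so a_2 = 1.
  4 = 4*1 + 0, so a_3 = 4.
so x = [6; 2, 1, 4].
Convergents (p_i = a_i*p_{i-1} + p_{i-2}, q_i = a_i*q_{i-1} + q_{i-2} with p_{-2}=0, p_{-1}=1, q_{-2}=1, q_{-1}=0), until the denominator exceeds 7:
  i=0: a_0=6, p_0 = 6*1 + 0 = 6, q_0 = 6*0 + 1 = 1.
  i=1: a_1=2, p_1 = 2*6 + 1 = 13, q_1 = 2*1 + 0 = 2.
  i=2: a_2=1, p_2 = 1*13 + 6 = 19, q_2 = 1*2 + 1 = 3.
  i=3: a_3=4, p_3 = 4*19 + 13 = 89, q_3 = 4*3 + 2 = 14.
q_3 = 14 > 7, so the last convergent with denominator <= 7 is p_2/q_2 = 19/3.
The closest fraction with denominator <= 7 is either p_2/q_2 or the intermediate fraction (k*p_2 + p_1)/(k*q_2 + q_1) with the largest k >= 1 whose denominator stays <= 7; these approach x as k grows, and every other convergent or intermediate fraction in range is farther away.
Largest k: floor((7 - q_1)/q_2) = floor((7 - 2)/3) = 1.
That gives (1*19 + 13)/(1*3 + 2) = 32/5.
Compare the errors: |x - 19/3| = |89*3 - 19*14|/(14*3) = 1/42, and |x - 32/5| = |89*5 - 32*14|/(14*5) = 3/70.
Cross-multiplying, 1*70 = 70 < 126 = 3*42, so 1/42 is smaller: the convergent 19/3 is closer to x than 32/5.

19/3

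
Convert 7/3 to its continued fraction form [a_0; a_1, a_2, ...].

Run the Euclidean algorithm on 7 and 3; the successive quotients are the partial quotients a_0, a_1, ... (each step inverts the fractional part left over by the previous one):
  7 = 2*3 + 1, so a_0 = 2.
  3 = 3*1 + 0, so a_1 = 3.
The remainder reaches 0 after 2 divisions, so the expansion has 2 partial quotients, read off in order.

[2; 3]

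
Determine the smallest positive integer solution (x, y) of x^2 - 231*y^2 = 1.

(x, y) = (76, 5)

First expand sqrt(231) as a continued fraction. With x_i = (sqrt(231) + m_i)/d_i and (m_0, d_0) = (0, 1): a_0 = floor(sqrt(231)) = 15, since 15^2 = 225 <= 231 < 256 = 16^2.
Iterate m_{i+1} = d_i*a_i - m_i, d_{i+1} = (231 - m_{i+1}^2)/d_i, a_{i+1} = floor((a_0 + m_{i+1})/d_{i+1}):
  m_1 = 1*15 - 0 = 15, d_1 = (231 - 15^2)/1 = 6/1 = 6, a_1 = floor((15 + 15)/6) = 5.
  m_2 = 6*5 - 15 = 15, d_2 = (231 - 15^2)/6 = 6/6 = 1, a_2 = floor((15 + 15)/1) = 30.
  m_3 = 1*30 - 15 = 15, d_3 = (231 - 15^2)/1 = 6/1 = 6: (m_3, d_3) = (m_1, d_1) = (15, 6), so from here the quotients repeat a_1, a_2; the period length is 2.
So sqrt(231) = [15; (5, 30)] with period length k = 2.
k is even, so the fundamental solution of x^2 - 231y^2 = 1 is (p_{k-1}, q_{k-1}) = (p_1, q_1); compute convergents through index 1.
Convergents (p_i = a_i*p_{i-1} + p_{i-2}, q_i = a_i*q_{i-1} + q_{i-2} with p_{-2}=0, p_{-1}=1, q_{-2}=1, q_{-1}=0):
  i=0: a_0=15, p_0 = 15*1 + 0 = 15, q_0 = 15*0 + 1 = 1.
  i=1: a_1=5, p_1 = 5*15 + 1 = 76, q_1 = 5*1 + 0 = 5.
Check: 76^2 - 231*5^2 = 5776 - 5775 = 1, so (x, y) = (76, 5) solves the equation, and by the theorem it is the least positive solution.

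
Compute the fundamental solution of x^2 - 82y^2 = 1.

First expand sqrt(82) as a continued fraction. With x_i = (sqrt(82) + m_i)/d_i and (m_0, d_0) = (0, 1): a_0 = floor(sqrt(82)) = 9, since 9^2 = 81 <= 82 < 100 = 10^2.
Iterate m_{i+1} = d_i*a_i - m_i, d_{i+1} = (82 - m_{i+1}^2)/d_i, a_{i+1} = floor((a_0 + m_{i+1})/d_{i+1}):
  m_1 = 1*9 - 0 = 9, d_1 = (82 - 9^2)/1 = 1/1 = 1, a_1 = floor((9 + 9)/1) = 18.
  m_2 = 1*18 - 9 = 9, d_2 = (82 - 9^2)/1 = 1/1 = 1: (m_2, d_2) = (m_1, d_1) = (9, 1), so from here the quotient a_1 repeats; the period length is 1.
So sqrt(82) = [9; (18)] with period length k = 1.
k is odd, so (p_{k-1}, q_{k-1}) only solves x^2 - 82y^2 = -1 and the fundamental solution of x^2 - 82y^2 = 1 is (p_{2k-1}, q_{2k-1}) = (p_1, q_1); compute convergents through index 1, running through the period twice.
Convergents (p_i = a_i*p_{i-1} + p_{i-2}, q_i = a_i*q_{i-1} + q_{i-2} with p_{-2}=0, p_{-1}=1, q_{-2}=1, q_{-1}=0):
  i=0: a_0=9, p_0 = 9*1 + 0 = 9, q_0 = 9*0 + 1 = 1.
  i=1: a_1=18, p_1 = 18*9 + 1 = 163, q_1 = 18*1 + 0 = 18.
Indeed p_0^2 - 82*q_0^2 = 81 - 82 = -1, not +1.
Check: 163^2 - 82*18^2 = 26569 - 26568 = 1, so (x, y) = (163, 18) solves the equation, and by the theorem it is the least positive solution.

(x, y) = (163, 18)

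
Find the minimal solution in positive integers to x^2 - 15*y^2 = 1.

First expand sqrt(15) as a continued fraction. With x_i = (sqrt(15) + m_i)/d_i and (m_0, d_0) = (0, 1): a_0 = floor(sqrt(15)) = 3, since 3^2 = 9 <= 15 < 16 = 4^2.
Iterate m_{i+1} = d_i*a_i - m_i, d_{i+1} = (15 - m_{i+1}^2)/d_i, a_{i+1} = floor((a_0 + m_{i+1})/d_{i+1}):
  m_1 = 1*3 - 0 = 3, d_1 = (15 - 3^2)/1 = 6/1 = 6, a_1 = floor((3 + 3)/6) = 1.
  m_2 = 6*1 - 3 = 3, d_2 = (15 - 3^2)/6 = 6/6 = 1, a_2 = floor((3 + 3)/1) = 6.
  m_3 = 1*6 - 3 = 3, d_3 = (15 - 3^2)/1 = 6/1 = 6: (m_3, d_3) = (m_1, d_1) = (3, 6), so from here the quotients repeat a_1, a_2; the period length is 2.
So sqrt(15) = [3; (1, 6)] with period length k = 2.
k is even, so the fundamental solution of x^2 - 15y^2 = 1 is (p_{k-1}, q_{k-1}) = (p_1, q_1); compute convergents through index 1.
Convergents (p_i = a_i*p_{i-1} + p_{i-2}, q_i = a_i*q_{i-1} + q_{i-2} with p_{-2}=0, p_{-1}=1, q_{-2}=1, q_{-1}=0):
  i=0: a_0=3, p_0 = 3*1 + 0 = 3, q_0 = 3*0 + 1 = 1.
  i=1: a_1=1, p_1 = 1*3 + 1 = 4, q_1 = 1*1 + 0 = 1.
Check: 4^2 - 15*1^2 = 16 - 15 = 1, so (x, y) = (4, 1) solves the equation, and by the theorem it is the least positive solution.

(x, y) = (4, 1)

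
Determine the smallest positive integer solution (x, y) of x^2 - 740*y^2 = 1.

(x, y) = (9249, 340)

First expand sqrt(740) as a continued fraction. With x_i = (sqrt(740) + m_i)/d_i and (m_0, d_0) = (0, 1): a_0 = floor(sqrt(740)) = 27, since 27^2 = 729 <= 740 < 784 = 28^2.
Iterate m_{i+1} = d_i*a_i - m_i, d_{i+1} = (740 - m_{i+1}^2)/d_i, a_{i+1} = floor((a_0 + m_{i+1})/d_{i+1}):
  m_1 = 1*27 - 0 = 27, d_1 = (740 - 27^2)/1 = 11/1 = 11, a_1 = floor((27 + 27)/11) = 4.
  m_2 = 11*4 - 27 = 17, d_2 = (740 - 17^2)/11 = 451/11 = 41, a_2 = floor((27 + 17)/41) = 1.
  m_3 = 41*1 - 17 = 24, d_3 = (740 - 24^2)/41 = 164/41 = 4, a_3 = floor((27 + 24)/4) = 12.
  m_4 = 4*12 - 24 = 24, d_4 = (740 - 24^2)/4 = 164/4 = 41, a_4 = floor((27 + 24)/41) = 1.
  m_5 = 41*1 - 24 = 17, d_5 = (740 - 17^2)/41 = 451/41 = 11, a_5 = floor((27 + 17)/11) = 4.
  m_6 = 11*4 - 17 = 27, d_6 = (740 - 27^2)/11 = 11/11 = 1, a_6 = floor((27 + 27)/1) = 54.
  m_7 = 1*54 - 27 = 27, d_7 = (740 - 27^2)/1 = 11/1 = 11: (m_7, d_7) = (m_1, d_1) = (27, 11), so from here the quotients repeat a_1, ..., a_6; the period length is 6.
So sqrt(740) = [27; (4, 1, 12, 1, 4, 54)] with period length k = 6.
k is even, so the fundamental solution of x^2 - 740y^2 = 1 is (p_{k-1}, q_{k-1}) = (p_5, q_5); compute convergents through index 5.
Convergents (p_i = a_i*p_{i-1} + p_{i-2}, q_i = a_i*q_{i-1} + q_{i-2} with p_{-2}=0, p_{-1}=1, q_{-2}=1, q_{-1}=0):
  i=0: a_0=27, p_0 = 27*1 + 0 = 27, q_0 = 27*0 + 1 = 1.
  i=1: a_1=4, p_1 = 4*27 + 1 = 109, q_1 = 4*1 + 0 = 4.
  i=2: a_2=1, p_2 = 1*109 + 27 = 136, q_2 = 1*4 + 1 = 5.
  i=3: a_3=12, p_3 = 12*136 + 109 = 1741, q_3 = 12*5 + 4 = 64.
  i=4: a_4=1, p_4 = 1*1741 + 136 = 1877, q_4 = 1*64 + 5 = 69.
  i=5: a_5=4, p_5 = 4*1877 + 1741 = 9249, q_5 = 4*69 + 64 = 340.
Check: 9249^2 - 740*340^2 = 85544001 - 85544000 = 1, so (x, y) = (9249, 340) solves the equation, and by the theorem it is the least positive solution.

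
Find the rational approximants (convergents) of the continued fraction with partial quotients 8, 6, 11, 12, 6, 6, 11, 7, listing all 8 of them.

8/1, 49/6, 547/67, 6613/810, 40225/4927, 247963/30372, 2767818/339019, 19622689/2403505

Using the convergent recurrence p_i = a_i*p_{i-1} + p_{i-2}, q_i = a_i*q_{i-1} + q_{i-2} with p_{-2}=0, p_{-1}=1, q_{-2}=1, q_{-1}=0:
  i=0: a_0=8, p_0 = 8*1 + 0 = 8, q_0 = 8*0 + 1 = 1.
  i=1: a_1=6, p_1 = 6*8 + 1 = 49, q_1 = 6*1 + 0 = 6.
  i=2: a_2=11, p_2 = 11*49 + 8 = 547, q_2 = 11*6 + 1 = 67.
  i=3: a_3=12, p_3 = 12*547 + 49 = 6613, q_3 = 12*67 + 6 = 810.
  i=4: a_4=6, p_4 = 6*6613 + 547 = 40225, q_4 = 6*810 + 67 = 4927.
  i=5: a_5=6, p_5 = 6*40225 + 6613 = 247963, q_5 = 6*4927 + 810 = 30372.
  i=6: a_6=11, p_6 = 11*247963 + 40225 = 2767818, q_6 = 11*30372 + 4927 = 339019.
  i=7: a_7=7, p_7 = 7*2767818 + 247963 = 19622689, q_7 = 7*339019 + 30372 = 2403505.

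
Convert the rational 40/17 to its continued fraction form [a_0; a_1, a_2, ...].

[2; 2, 1, 5]

Run the Euclidean algorithm on 40 and 17; the successive quotients are the partial quotients a_0, a_1, ... (each step inverts the fractional part left over by the previous one):
  40 = 2*17 + 6, so a_0 = 2.
  17 = 2*6 + 5, so a_1 = 2.
  6 = 1*5 + 1, so a_2 = 1.
  5 = 5*1 + 0, so a_3 = 5.
The remainder reaches 0 after 4 divisions, so the expansion has 4 partial quotients, read off in order.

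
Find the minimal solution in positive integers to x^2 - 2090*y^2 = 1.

First expand sqrt(2090) as a continued fraction. With x_i = (sqrt(2090) + m_i)/d_i and (m_0, d_0) = (0, 1): a_0 = floor(sqrt(2090)) = 45, since 45^2 = 2025 <= 2090 < 2116 = 46^2.
Iterate m_{i+1} = d_i*a_i - m_i, d_{i+1} = (2090 - m_{i+1}^2)/d_i, a_{i+1} = floor((a_0 + m_{i+1})/d_{i+1}):
  m_1 = 1*45 - 0 = 45, d_1 = (2090 - 45^2)/1 = 65/1 = 65, a_1 = floor((45 + 45)/65) = 1.
  m_2 = 65*1 - 45 = 20, d_2 = (2090 - 20^2)/65 = 1690/65 = 26, a_2 = floor((45 + 20)/26) = 2.
  m_3 = 26*2 - 20 = 32, d_3 = (2090 - 32^2)/26 = 1066/26 = 41, a_3 = floor((45 + 32)/41) = 1.
  m_4 = 41*1 - 32 = 9, d_4 = (2090 - 9^2)/41 = 2009/41 = 49, a_4 = floor((45 + 9)/49) = 1.
  m_5 = 49*1 - 9 = 40, d_5 = (2090 - 40^2)/49 = 490/49 = 10, a_5 = floor((45 + 40)/10) = 8.
  m_6 = 10*8 - 40 = 40, d_6 = (2090 - 40^2)/10 = 490/10 = 49, a_6 = floor((45 + 40)/49) = 1.
  m_7 = 49*1 - 40 = 9, d_7 = (2090 - 9^2)/49 = 2009/49 = 41, a_7 = floor((45 + 9)/41) = 1.
  m_8 = 41*1 - 9 = 32, d_8 = (2090 - 32^2)/41 = 1066/41 = 26, a_8 = floor((45 + 32)/26) = 2.
  m_9 = 26*2 - 32 = 20, d_9 = (2090 - 20^2)/26 = 1690/26 = 65, a_9 = floor((45 + 20)/65) = 1.
  m_10 = 65*1 - 20 = 45, d_10 = (2090 - 45^2)/65 = 65/65 = 1, a_10 = floor((45 + 45)/1) = 90.
  m_11 = 1*90 - 45 = 45, d_11 = (2090 - 45^2)/1 = 65/1 = 65: (m_11, d_11) = (m_1, d_1) = (45, 65), so from here the quotients repeat a_1, ..., a_10; the period length is 10.
So sqrt(2090) = [45; (1, 2, 1, 1, 8, 1, 1, 2, 1, 90)] with period length k = 10.
k is even, so the fundamental solution of x^2 - 2090y^2 = 1 is (p_{k-1}, q_{k-1}) = (p_9, q_9); compute convergents through index 9.
Convergents (p_i = a_i*p_{i-1} + p_{i-2}, q_i = a_i*q_{i-1} + q_{i-2} with p_{-2}=0, p_{-1}=1, q_{-2}=1, q_{-1}=0):
  i=0: a_0=45, p_0 = 45*1 + 0 = 45, q_0 = 45*0 + 1 = 1.
  i=1: a_1=1, p_1 = 1*45 + 1 = 46, q_1 = 1*1 + 0 = 1.
  i=2: a_2=2, p_2 = 2*46 + 45 = 137, q_2 = 2*1 + 1 = 3.
  i=3: a_3=1, p_3 = 1*137 + 46 = 183, q_3 = 1*3 + 1 = 4.
  i=4: a_4=1, p_4 = 1*183 + 137 = 320, q_4 = 1*4 + 3 = 7.
  i=5: a_5=8, p_5 = 8*320 + 183 = 2743, q_5 = 8*7 + 4 = 60.
  i=6: a_6=1, p_6 = 1*2743 + 320 = 3063, q_6 = 1*60 + 7 = 67.
  i=7: a_7=1, p_7 = 1*3063 + 2743 = 5806, q_7 = 1*67 + 60 = 127.
  i=8: a_8=2, p_8 = 2*5806 + 3063 = 14675, q_8 = 2*127 + 67 = 321.
  i=9: a_9=1, p_9 = 1*14675 + 5806 = 20481, q_9 = 1*321 + 127 = 448.
Check: 20481^2 - 2090*448^2 = 419471361 - 419471360 = 1, so (x, y) = (20481, 448) solves the equation, and by the theorem it is the least positive solution.

(x, y) = (20481, 448)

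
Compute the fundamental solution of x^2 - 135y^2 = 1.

First expand sqrt(135) as a continued fraction. With x_i = (sqrt(135) + m_i)/d_i and (m_0, d_0) = (0, 1): a_0 = floor(sqrt(135)) = 11, since 11^2 = 121 <= 135 < 144 = 12^2.
Iterate m_{i+1} = d_i*a_i - m_i, d_{i+1} = (135 - m_{i+1}^2)/d_i, a_{i+1} = floor((a_0 + m_{i+1})/d_{i+1}):
  m_1 = 1*11 - 0 = 11, d_1 = (135 - 11^2)/1 = 14/1 = 14, a_1 = floor((11 + 11)/14) = 1.
  m_2 = 14*1 - 11 = 3, d_2 = (135 - 3^2)/14 = 126/14 = 9, a_2 = floor((11 + 3)/9) = 1.
  m_3 = 9*1 - 3 = 6, d_3 = (135 - 6^2)/9 = 99/9 = 11, a_3 = floor((11 + 6)/11) = 1.
  m_4 = 11*1 - 6 = 5, d_4 = (135 - 5^2)/11 = 110/11 = 10, a_4 = floor((11 + 5)/10) = 1.
  m_5 = 10*1 - 5 = 5, d_5 = (135 - 5^2)/10 = 110/10 = 11, a_5 = floor((11 + 5)/11) = 1.
  m_6 = 11*1 - 5 = 6, d_6 = (135 - 6^2)/11 = 99/11 = 9, a_6 = floor((11 + 6)/9) = 1.
  m_7 = 9*1 - 6 = 3, d_7 = (135 - 3^2)/9 = 126/9 = 14, a_7 = floor((11 + 3)/14) = 1.
  m_8 = 14*1 - 3 = 11, d_8 = (135 - 11^2)/14 = 14/14 = 1, a_8 = floor((11 + 11)/1) = 22.
  m_9 = 1*22 - 11 = 11, d_9 = (135 - 11^2)/1 = 14/1 = 14: (m_9, d_9) = (m_1, d_1) = (11, 14), so from here the quotients repeat a_1, ..., a_8; the period length is 8.
So sqrt(135) = [11; (1, 1, 1, 1, 1, 1, 1, 22)] with period length k = 8.
k is even, so the fundamental solution of x^2 - 135y^2 = 1 is (p_{k-1}, q_{k-1}) = (p_7, q_7); compute convergents through index 7.
Convergents (p_i = a_i*p_{i-1} + p_{i-2}, q_i = a_i*q_{i-1} + q_{i-2} with p_{-2}=0, p_{-1}=1, q_{-2}=1, q_{-1}=0):
  i=0: a_0=11, p_0 = 11*1 + 0 = 11, q_0 = 11*0 + 1 = 1.
  i=1: a_1=1, p_1 = 1*11 + 1 = 12, q_1 = 1*1 + 0 = 1.
  i=2: a_2=1, p_2 = 1*12 + 11 = 23, q_2 = 1*1 + 1 = 2.
  i=3: a_3=1, p_3 = 1*23 + 12 = 35, q_3 = 1*2 + 1 = 3.
  i=4: a_4=1, p_4 = 1*35 + 23 = 58, q_4 = 1*3 + 2 = 5.
  i=5: a_5=1, p_5 = 1*58 + 35 = 93, q_5 = 1*5 + 3 = 8.
  i=6: a_6=1, p_6 = 1*93 + 58 = 151, q_6 = 1*8 + 5 = 13.
  i=7: a_7=1, p_7 = 1*151 + 93 = 244, q_7 = 1*13 + 8 = 21.
Check: 244^2 - 135*21^2 = 59536 - 59535 = 1, so (x, y) = (244, 21) solves the equation, and by the theorem it is the least positive solution.

(x, y) = (244, 21)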